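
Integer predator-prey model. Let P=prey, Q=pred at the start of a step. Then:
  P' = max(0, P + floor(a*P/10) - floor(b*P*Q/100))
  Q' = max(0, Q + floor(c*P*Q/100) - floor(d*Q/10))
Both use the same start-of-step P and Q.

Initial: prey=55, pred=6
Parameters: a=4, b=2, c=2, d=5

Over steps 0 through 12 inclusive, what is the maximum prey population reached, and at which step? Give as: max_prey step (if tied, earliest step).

Step 1: prey: 55+22-6=71; pred: 6+6-3=9
Step 2: prey: 71+28-12=87; pred: 9+12-4=17
Step 3: prey: 87+34-29=92; pred: 17+29-8=38
Step 4: prey: 92+36-69=59; pred: 38+69-19=88
Step 5: prey: 59+23-103=0; pred: 88+103-44=147
Step 6: prey: 0+0-0=0; pred: 147+0-73=74
Step 7: prey: 0+0-0=0; pred: 74+0-37=37
Step 8: prey: 0+0-0=0; pred: 37+0-18=19
Step 9: prey: 0+0-0=0; pred: 19+0-9=10
Step 10: prey: 0+0-0=0; pred: 10+0-5=5
Step 11: prey: 0+0-0=0; pred: 5+0-2=3
Step 12: prey: 0+0-0=0; pred: 3+0-1=2
Max prey = 92 at step 3

Answer: 92 3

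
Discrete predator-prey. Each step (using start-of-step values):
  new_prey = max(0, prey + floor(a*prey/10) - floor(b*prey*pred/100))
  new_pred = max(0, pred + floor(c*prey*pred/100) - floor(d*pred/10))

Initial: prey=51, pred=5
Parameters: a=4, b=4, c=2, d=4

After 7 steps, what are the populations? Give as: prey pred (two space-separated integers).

Step 1: prey: 51+20-10=61; pred: 5+5-2=8
Step 2: prey: 61+24-19=66; pred: 8+9-3=14
Step 3: prey: 66+26-36=56; pred: 14+18-5=27
Step 4: prey: 56+22-60=18; pred: 27+30-10=47
Step 5: prey: 18+7-33=0; pred: 47+16-18=45
Step 6: prey: 0+0-0=0; pred: 45+0-18=27
Step 7: prey: 0+0-0=0; pred: 27+0-10=17

Answer: 0 17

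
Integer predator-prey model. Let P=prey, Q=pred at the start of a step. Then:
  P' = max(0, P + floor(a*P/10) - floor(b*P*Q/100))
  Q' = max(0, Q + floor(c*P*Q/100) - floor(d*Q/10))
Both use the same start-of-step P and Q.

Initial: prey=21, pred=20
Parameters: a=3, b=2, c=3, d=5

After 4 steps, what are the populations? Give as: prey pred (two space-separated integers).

Step 1: prey: 21+6-8=19; pred: 20+12-10=22
Step 2: prey: 19+5-8=16; pred: 22+12-11=23
Step 3: prey: 16+4-7=13; pred: 23+11-11=23
Step 4: prey: 13+3-5=11; pred: 23+8-11=20

Answer: 11 20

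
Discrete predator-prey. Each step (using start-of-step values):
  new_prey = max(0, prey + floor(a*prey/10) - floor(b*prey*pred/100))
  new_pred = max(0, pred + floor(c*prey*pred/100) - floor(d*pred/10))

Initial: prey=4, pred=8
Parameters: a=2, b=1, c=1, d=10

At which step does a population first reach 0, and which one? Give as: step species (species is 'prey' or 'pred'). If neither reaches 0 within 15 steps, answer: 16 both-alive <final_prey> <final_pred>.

Answer: 1 pred

Derivation:
Step 1: prey: 4+0-0=4; pred: 8+0-8=0
First extinction: pred at step 1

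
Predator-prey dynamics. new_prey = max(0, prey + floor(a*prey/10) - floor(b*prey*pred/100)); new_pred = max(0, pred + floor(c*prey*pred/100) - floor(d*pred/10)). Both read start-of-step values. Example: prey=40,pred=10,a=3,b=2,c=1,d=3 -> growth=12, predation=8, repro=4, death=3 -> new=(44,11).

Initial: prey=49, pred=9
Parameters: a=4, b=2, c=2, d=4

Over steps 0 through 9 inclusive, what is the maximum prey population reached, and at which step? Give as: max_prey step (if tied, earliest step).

Answer: 68 2

Derivation:
Step 1: prey: 49+19-8=60; pred: 9+8-3=14
Step 2: prey: 60+24-16=68; pred: 14+16-5=25
Step 3: prey: 68+27-34=61; pred: 25+34-10=49
Step 4: prey: 61+24-59=26; pred: 49+59-19=89
Step 5: prey: 26+10-46=0; pred: 89+46-35=100
Step 6: prey: 0+0-0=0; pred: 100+0-40=60
Step 7: prey: 0+0-0=0; pred: 60+0-24=36
Step 8: prey: 0+0-0=0; pred: 36+0-14=22
Step 9: prey: 0+0-0=0; pred: 22+0-8=14
Max prey = 68 at step 2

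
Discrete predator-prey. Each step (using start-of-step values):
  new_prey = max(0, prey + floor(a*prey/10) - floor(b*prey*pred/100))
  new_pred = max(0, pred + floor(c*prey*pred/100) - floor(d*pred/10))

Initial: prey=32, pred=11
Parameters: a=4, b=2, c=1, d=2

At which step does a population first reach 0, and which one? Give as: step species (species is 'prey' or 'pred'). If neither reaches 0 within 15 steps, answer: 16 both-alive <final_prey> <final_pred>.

Answer: 16 both-alive 1 13

Derivation:
Step 1: prey: 32+12-7=37; pred: 11+3-2=12
Step 2: prey: 37+14-8=43; pred: 12+4-2=14
Step 3: prey: 43+17-12=48; pred: 14+6-2=18
Step 4: prey: 48+19-17=50; pred: 18+8-3=23
Step 5: prey: 50+20-23=47; pred: 23+11-4=30
Step 6: prey: 47+18-28=37; pred: 30+14-6=38
Step 7: prey: 37+14-28=23; pred: 38+14-7=45
Step 8: prey: 23+9-20=12; pred: 45+10-9=46
Step 9: prey: 12+4-11=5; pred: 46+5-9=42
Step 10: prey: 5+2-4=3; pred: 42+2-8=36
Step 11: prey: 3+1-2=2; pred: 36+1-7=30
Step 12: prey: 2+0-1=1; pred: 30+0-6=24
Step 13: prey: 1+0-0=1; pred: 24+0-4=20
Step 14: prey: 1+0-0=1; pred: 20+0-4=16
Step 15: prey: 1+0-0=1; pred: 16+0-3=13
No extinction within 15 steps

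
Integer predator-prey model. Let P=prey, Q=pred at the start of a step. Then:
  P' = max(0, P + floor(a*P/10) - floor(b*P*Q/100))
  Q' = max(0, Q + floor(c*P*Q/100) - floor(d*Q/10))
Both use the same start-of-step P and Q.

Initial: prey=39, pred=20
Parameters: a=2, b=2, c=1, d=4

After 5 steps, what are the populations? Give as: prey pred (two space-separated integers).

Answer: 20 10

Derivation:
Step 1: prey: 39+7-15=31; pred: 20+7-8=19
Step 2: prey: 31+6-11=26; pred: 19+5-7=17
Step 3: prey: 26+5-8=23; pred: 17+4-6=15
Step 4: prey: 23+4-6=21; pred: 15+3-6=12
Step 5: prey: 21+4-5=20; pred: 12+2-4=10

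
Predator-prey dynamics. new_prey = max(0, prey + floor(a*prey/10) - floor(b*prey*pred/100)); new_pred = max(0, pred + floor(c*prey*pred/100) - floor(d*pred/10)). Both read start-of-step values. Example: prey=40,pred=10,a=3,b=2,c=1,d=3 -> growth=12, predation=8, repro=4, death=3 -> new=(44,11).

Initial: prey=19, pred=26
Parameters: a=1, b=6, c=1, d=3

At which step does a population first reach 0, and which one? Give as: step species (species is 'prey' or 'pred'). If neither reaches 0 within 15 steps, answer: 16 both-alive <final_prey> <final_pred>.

Answer: 1 prey

Derivation:
Step 1: prey: 19+1-29=0; pred: 26+4-7=23
First extinction: prey at step 1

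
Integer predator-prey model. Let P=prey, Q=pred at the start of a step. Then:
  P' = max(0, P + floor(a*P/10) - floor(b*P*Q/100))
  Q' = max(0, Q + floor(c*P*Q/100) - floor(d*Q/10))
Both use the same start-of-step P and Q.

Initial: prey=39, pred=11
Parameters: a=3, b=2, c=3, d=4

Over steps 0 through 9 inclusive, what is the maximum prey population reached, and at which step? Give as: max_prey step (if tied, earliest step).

Answer: 42 1

Derivation:
Step 1: prey: 39+11-8=42; pred: 11+12-4=19
Step 2: prey: 42+12-15=39; pred: 19+23-7=35
Step 3: prey: 39+11-27=23; pred: 35+40-14=61
Step 4: prey: 23+6-28=1; pred: 61+42-24=79
Step 5: prey: 1+0-1=0; pred: 79+2-31=50
Step 6: prey: 0+0-0=0; pred: 50+0-20=30
Step 7: prey: 0+0-0=0; pred: 30+0-12=18
Step 8: prey: 0+0-0=0; pred: 18+0-7=11
Step 9: prey: 0+0-0=0; pred: 11+0-4=7
Max prey = 42 at step 1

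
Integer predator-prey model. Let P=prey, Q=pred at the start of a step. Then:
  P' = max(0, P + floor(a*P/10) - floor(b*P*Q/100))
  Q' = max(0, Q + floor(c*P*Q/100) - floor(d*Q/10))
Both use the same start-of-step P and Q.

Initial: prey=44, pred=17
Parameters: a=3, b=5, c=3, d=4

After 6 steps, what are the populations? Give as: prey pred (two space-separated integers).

Step 1: prey: 44+13-37=20; pred: 17+22-6=33
Step 2: prey: 20+6-33=0; pred: 33+19-13=39
Step 3: prey: 0+0-0=0; pred: 39+0-15=24
Step 4: prey: 0+0-0=0; pred: 24+0-9=15
Step 5: prey: 0+0-0=0; pred: 15+0-6=9
Step 6: prey: 0+0-0=0; pred: 9+0-3=6

Answer: 0 6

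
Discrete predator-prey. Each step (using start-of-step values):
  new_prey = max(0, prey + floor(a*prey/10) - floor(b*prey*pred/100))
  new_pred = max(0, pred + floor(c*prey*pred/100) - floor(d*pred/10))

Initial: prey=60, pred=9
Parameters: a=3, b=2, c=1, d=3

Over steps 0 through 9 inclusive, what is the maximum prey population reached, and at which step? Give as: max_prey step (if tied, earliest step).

Answer: 72 2

Derivation:
Step 1: prey: 60+18-10=68; pred: 9+5-2=12
Step 2: prey: 68+20-16=72; pred: 12+8-3=17
Step 3: prey: 72+21-24=69; pred: 17+12-5=24
Step 4: prey: 69+20-33=56; pred: 24+16-7=33
Step 5: prey: 56+16-36=36; pred: 33+18-9=42
Step 6: prey: 36+10-30=16; pred: 42+15-12=45
Step 7: prey: 16+4-14=6; pred: 45+7-13=39
Step 8: prey: 6+1-4=3; pred: 39+2-11=30
Step 9: prey: 3+0-1=2; pred: 30+0-9=21
Max prey = 72 at step 2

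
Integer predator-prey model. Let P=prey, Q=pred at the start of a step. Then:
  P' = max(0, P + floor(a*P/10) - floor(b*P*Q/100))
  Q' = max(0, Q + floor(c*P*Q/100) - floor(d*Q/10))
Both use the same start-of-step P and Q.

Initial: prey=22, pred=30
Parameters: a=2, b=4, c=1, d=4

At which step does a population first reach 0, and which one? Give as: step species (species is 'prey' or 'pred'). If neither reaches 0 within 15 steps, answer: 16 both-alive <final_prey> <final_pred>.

Answer: 1 prey

Derivation:
Step 1: prey: 22+4-26=0; pred: 30+6-12=24
First extinction: prey at step 1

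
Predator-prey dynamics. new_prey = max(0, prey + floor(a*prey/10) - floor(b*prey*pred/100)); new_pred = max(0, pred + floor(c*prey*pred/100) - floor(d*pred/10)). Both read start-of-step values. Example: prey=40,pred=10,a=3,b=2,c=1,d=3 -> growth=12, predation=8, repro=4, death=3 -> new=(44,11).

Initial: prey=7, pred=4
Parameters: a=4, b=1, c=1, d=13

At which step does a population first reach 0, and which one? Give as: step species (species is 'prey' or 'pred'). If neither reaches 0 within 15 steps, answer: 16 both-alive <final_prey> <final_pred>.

Answer: 1 pred

Derivation:
Step 1: prey: 7+2-0=9; pred: 4+0-5=0
First extinction: pred at step 1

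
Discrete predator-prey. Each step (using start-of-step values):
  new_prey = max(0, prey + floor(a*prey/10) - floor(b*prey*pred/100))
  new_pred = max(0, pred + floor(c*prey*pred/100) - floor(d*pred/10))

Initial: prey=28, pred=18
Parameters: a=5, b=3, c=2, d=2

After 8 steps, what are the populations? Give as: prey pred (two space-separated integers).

Answer: 0 19

Derivation:
Step 1: prey: 28+14-15=27; pred: 18+10-3=25
Step 2: prey: 27+13-20=20; pred: 25+13-5=33
Step 3: prey: 20+10-19=11; pred: 33+13-6=40
Step 4: prey: 11+5-13=3; pred: 40+8-8=40
Step 5: prey: 3+1-3=1; pred: 40+2-8=34
Step 6: prey: 1+0-1=0; pred: 34+0-6=28
Step 7: prey: 0+0-0=0; pred: 28+0-5=23
Step 8: prey: 0+0-0=0; pred: 23+0-4=19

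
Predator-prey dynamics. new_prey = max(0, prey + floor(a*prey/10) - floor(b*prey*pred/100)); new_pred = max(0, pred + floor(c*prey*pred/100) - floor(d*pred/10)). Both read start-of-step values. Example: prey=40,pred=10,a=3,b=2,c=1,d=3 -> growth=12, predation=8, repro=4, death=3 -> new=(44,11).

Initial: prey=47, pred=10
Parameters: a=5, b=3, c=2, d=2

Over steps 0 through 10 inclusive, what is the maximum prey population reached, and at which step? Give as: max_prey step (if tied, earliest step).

Step 1: prey: 47+23-14=56; pred: 10+9-2=17
Step 2: prey: 56+28-28=56; pred: 17+19-3=33
Step 3: prey: 56+28-55=29; pred: 33+36-6=63
Step 4: prey: 29+14-54=0; pred: 63+36-12=87
Step 5: prey: 0+0-0=0; pred: 87+0-17=70
Step 6: prey: 0+0-0=0; pred: 70+0-14=56
Step 7: prey: 0+0-0=0; pred: 56+0-11=45
Step 8: prey: 0+0-0=0; pred: 45+0-9=36
Step 9: prey: 0+0-0=0; pred: 36+0-7=29
Step 10: prey: 0+0-0=0; pred: 29+0-5=24
Max prey = 56 at step 1

Answer: 56 1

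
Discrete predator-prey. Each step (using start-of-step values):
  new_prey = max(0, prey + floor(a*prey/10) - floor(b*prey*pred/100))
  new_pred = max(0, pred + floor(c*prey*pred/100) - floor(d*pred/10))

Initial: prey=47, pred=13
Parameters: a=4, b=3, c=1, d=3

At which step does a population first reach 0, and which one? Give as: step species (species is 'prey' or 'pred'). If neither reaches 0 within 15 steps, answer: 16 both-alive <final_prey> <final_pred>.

Step 1: prey: 47+18-18=47; pred: 13+6-3=16
Step 2: prey: 47+18-22=43; pred: 16+7-4=19
Step 3: prey: 43+17-24=36; pred: 19+8-5=22
Step 4: prey: 36+14-23=27; pred: 22+7-6=23
Step 5: prey: 27+10-18=19; pred: 23+6-6=23
Step 6: prey: 19+7-13=13; pred: 23+4-6=21
Step 7: prey: 13+5-8=10; pred: 21+2-6=17
Step 8: prey: 10+4-5=9; pred: 17+1-5=13
Step 9: prey: 9+3-3=9; pred: 13+1-3=11
Step 10: prey: 9+3-2=10; pred: 11+0-3=8
Step 11: prey: 10+4-2=12; pred: 8+0-2=6
Step 12: prey: 12+4-2=14; pred: 6+0-1=5
Step 13: prey: 14+5-2=17; pred: 5+0-1=4
Step 14: prey: 17+6-2=21; pred: 4+0-1=3
Step 15: prey: 21+8-1=28; pred: 3+0-0=3
No extinction within 15 steps

Answer: 16 both-alive 28 3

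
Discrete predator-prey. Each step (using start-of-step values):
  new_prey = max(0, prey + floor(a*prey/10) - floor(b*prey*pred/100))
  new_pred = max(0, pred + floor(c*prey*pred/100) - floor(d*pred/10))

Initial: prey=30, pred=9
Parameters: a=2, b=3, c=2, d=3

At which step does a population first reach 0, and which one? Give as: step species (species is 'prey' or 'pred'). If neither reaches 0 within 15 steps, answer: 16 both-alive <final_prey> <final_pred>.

Answer: 16 both-alive 10 3

Derivation:
Step 1: prey: 30+6-8=28; pred: 9+5-2=12
Step 2: prey: 28+5-10=23; pred: 12+6-3=15
Step 3: prey: 23+4-10=17; pred: 15+6-4=17
Step 4: prey: 17+3-8=12; pred: 17+5-5=17
Step 5: prey: 12+2-6=8; pred: 17+4-5=16
Step 6: prey: 8+1-3=6; pred: 16+2-4=14
Step 7: prey: 6+1-2=5; pred: 14+1-4=11
Step 8: prey: 5+1-1=5; pred: 11+1-3=9
Step 9: prey: 5+1-1=5; pred: 9+0-2=7
Step 10: prey: 5+1-1=5; pred: 7+0-2=5
Step 11: prey: 5+1-0=6; pred: 5+0-1=4
Step 12: prey: 6+1-0=7; pred: 4+0-1=3
Step 13: prey: 7+1-0=8; pred: 3+0-0=3
Step 14: prey: 8+1-0=9; pred: 3+0-0=3
Step 15: prey: 9+1-0=10; pred: 3+0-0=3
No extinction within 15 steps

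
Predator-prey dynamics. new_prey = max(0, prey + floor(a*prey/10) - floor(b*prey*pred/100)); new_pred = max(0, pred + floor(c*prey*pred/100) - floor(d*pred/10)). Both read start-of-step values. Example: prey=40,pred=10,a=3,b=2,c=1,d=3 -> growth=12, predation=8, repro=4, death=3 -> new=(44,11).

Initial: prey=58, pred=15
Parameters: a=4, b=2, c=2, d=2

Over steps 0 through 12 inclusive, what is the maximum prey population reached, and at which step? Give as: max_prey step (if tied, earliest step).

Answer: 64 1

Derivation:
Step 1: prey: 58+23-17=64; pred: 15+17-3=29
Step 2: prey: 64+25-37=52; pred: 29+37-5=61
Step 3: prey: 52+20-63=9; pred: 61+63-12=112
Step 4: prey: 9+3-20=0; pred: 112+20-22=110
Step 5: prey: 0+0-0=0; pred: 110+0-22=88
Step 6: prey: 0+0-0=0; pred: 88+0-17=71
Step 7: prey: 0+0-0=0; pred: 71+0-14=57
Step 8: prey: 0+0-0=0; pred: 57+0-11=46
Step 9: prey: 0+0-0=0; pred: 46+0-9=37
Step 10: prey: 0+0-0=0; pred: 37+0-7=30
Step 11: prey: 0+0-0=0; pred: 30+0-6=24
Step 12: prey: 0+0-0=0; pred: 24+0-4=20
Max prey = 64 at step 1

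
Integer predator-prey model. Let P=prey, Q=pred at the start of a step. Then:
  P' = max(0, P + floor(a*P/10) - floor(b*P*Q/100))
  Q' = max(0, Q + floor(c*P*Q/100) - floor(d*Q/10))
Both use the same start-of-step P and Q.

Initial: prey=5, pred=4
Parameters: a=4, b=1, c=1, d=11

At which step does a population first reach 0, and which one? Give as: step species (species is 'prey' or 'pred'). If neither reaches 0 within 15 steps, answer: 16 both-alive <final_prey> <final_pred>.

Answer: 1 pred

Derivation:
Step 1: prey: 5+2-0=7; pred: 4+0-4=0
First extinction: pred at step 1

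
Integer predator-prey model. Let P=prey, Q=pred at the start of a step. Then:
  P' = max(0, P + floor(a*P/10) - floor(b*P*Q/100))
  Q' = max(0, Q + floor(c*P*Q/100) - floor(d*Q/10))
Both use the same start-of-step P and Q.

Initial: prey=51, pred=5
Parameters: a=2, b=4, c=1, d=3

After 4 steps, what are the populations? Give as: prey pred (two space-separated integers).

Answer: 36 10

Derivation:
Step 1: prey: 51+10-10=51; pred: 5+2-1=6
Step 2: prey: 51+10-12=49; pred: 6+3-1=8
Step 3: prey: 49+9-15=43; pred: 8+3-2=9
Step 4: prey: 43+8-15=36; pred: 9+3-2=10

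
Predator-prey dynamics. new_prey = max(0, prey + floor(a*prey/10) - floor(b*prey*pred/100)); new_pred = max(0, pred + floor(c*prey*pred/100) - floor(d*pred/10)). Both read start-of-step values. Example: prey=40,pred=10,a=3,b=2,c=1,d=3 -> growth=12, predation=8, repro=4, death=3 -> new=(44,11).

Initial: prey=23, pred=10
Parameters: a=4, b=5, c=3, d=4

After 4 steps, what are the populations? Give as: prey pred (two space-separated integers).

Step 1: prey: 23+9-11=21; pred: 10+6-4=12
Step 2: prey: 21+8-12=17; pred: 12+7-4=15
Step 3: prey: 17+6-12=11; pred: 15+7-6=16
Step 4: prey: 11+4-8=7; pred: 16+5-6=15

Answer: 7 15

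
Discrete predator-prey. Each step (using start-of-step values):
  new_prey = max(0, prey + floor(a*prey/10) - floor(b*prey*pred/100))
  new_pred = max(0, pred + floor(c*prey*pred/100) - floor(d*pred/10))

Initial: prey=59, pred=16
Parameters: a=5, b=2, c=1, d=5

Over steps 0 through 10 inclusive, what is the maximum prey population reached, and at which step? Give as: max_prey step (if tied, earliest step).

Step 1: prey: 59+29-18=70; pred: 16+9-8=17
Step 2: prey: 70+35-23=82; pred: 17+11-8=20
Step 3: prey: 82+41-32=91; pred: 20+16-10=26
Step 4: prey: 91+45-47=89; pred: 26+23-13=36
Step 5: prey: 89+44-64=69; pred: 36+32-18=50
Step 6: prey: 69+34-69=34; pred: 50+34-25=59
Step 7: prey: 34+17-40=11; pred: 59+20-29=50
Step 8: prey: 11+5-11=5; pred: 50+5-25=30
Step 9: prey: 5+2-3=4; pred: 30+1-15=16
Step 10: prey: 4+2-1=5; pred: 16+0-8=8
Max prey = 91 at step 3

Answer: 91 3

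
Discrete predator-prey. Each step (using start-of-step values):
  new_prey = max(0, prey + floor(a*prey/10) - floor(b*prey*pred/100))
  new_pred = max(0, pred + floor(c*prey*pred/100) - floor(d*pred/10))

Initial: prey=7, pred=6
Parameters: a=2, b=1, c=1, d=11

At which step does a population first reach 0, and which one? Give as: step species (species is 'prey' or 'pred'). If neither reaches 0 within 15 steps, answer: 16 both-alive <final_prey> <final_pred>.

Step 1: prey: 7+1-0=8; pred: 6+0-6=0
First extinction: pred at step 1

Answer: 1 pred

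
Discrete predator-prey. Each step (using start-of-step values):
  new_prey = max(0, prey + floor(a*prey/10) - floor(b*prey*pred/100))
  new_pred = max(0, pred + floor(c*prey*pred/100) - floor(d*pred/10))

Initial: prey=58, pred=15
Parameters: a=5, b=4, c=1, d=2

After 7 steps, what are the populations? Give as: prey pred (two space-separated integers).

Answer: 1 16

Derivation:
Step 1: prey: 58+29-34=53; pred: 15+8-3=20
Step 2: prey: 53+26-42=37; pred: 20+10-4=26
Step 3: prey: 37+18-38=17; pred: 26+9-5=30
Step 4: prey: 17+8-20=5; pred: 30+5-6=29
Step 5: prey: 5+2-5=2; pred: 29+1-5=25
Step 6: prey: 2+1-2=1; pred: 25+0-5=20
Step 7: prey: 1+0-0=1; pred: 20+0-4=16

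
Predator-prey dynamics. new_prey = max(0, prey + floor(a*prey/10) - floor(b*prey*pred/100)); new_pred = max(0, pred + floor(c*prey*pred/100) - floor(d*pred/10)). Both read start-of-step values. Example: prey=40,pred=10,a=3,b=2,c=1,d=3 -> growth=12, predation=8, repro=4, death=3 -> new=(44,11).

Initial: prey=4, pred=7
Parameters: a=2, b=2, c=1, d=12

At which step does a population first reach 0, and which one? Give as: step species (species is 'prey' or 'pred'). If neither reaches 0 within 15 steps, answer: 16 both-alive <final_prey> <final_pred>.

Answer: 1 pred

Derivation:
Step 1: prey: 4+0-0=4; pred: 7+0-8=0
First extinction: pred at step 1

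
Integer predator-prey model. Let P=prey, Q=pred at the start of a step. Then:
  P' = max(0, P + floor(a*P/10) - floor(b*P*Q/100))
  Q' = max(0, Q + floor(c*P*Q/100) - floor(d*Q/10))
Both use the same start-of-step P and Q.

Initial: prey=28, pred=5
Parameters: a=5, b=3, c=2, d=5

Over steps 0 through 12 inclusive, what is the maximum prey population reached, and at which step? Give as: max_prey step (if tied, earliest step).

Step 1: prey: 28+14-4=38; pred: 5+2-2=5
Step 2: prey: 38+19-5=52; pred: 5+3-2=6
Step 3: prey: 52+26-9=69; pred: 6+6-3=9
Step 4: prey: 69+34-18=85; pred: 9+12-4=17
Step 5: prey: 85+42-43=84; pred: 17+28-8=37
Step 6: prey: 84+42-93=33; pred: 37+62-18=81
Step 7: prey: 33+16-80=0; pred: 81+53-40=94
Step 8: prey: 0+0-0=0; pred: 94+0-47=47
Step 9: prey: 0+0-0=0; pred: 47+0-23=24
Step 10: prey: 0+0-0=0; pred: 24+0-12=12
Step 11: prey: 0+0-0=0; pred: 12+0-6=6
Step 12: prey: 0+0-0=0; pred: 6+0-3=3
Max prey = 85 at step 4

Answer: 85 4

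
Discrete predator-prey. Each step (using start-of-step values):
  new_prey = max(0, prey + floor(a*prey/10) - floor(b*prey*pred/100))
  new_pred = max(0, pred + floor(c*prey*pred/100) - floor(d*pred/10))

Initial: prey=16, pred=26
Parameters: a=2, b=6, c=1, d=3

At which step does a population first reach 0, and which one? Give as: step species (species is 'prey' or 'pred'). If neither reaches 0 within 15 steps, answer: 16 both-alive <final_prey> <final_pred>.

Step 1: prey: 16+3-24=0; pred: 26+4-7=23
First extinction: prey at step 1

Answer: 1 prey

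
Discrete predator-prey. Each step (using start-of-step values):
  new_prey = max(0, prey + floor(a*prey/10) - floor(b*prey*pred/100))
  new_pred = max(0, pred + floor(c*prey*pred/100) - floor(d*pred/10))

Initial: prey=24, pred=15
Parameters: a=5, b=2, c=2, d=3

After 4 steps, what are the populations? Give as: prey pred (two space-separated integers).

Step 1: prey: 24+12-7=29; pred: 15+7-4=18
Step 2: prey: 29+14-10=33; pred: 18+10-5=23
Step 3: prey: 33+16-15=34; pred: 23+15-6=32
Step 4: prey: 34+17-21=30; pred: 32+21-9=44

Answer: 30 44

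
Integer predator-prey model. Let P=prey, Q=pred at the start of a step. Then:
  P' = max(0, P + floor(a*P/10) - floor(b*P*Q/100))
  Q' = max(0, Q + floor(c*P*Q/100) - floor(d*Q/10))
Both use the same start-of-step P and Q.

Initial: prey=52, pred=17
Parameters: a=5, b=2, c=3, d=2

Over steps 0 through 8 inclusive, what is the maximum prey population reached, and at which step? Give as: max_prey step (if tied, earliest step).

Step 1: prey: 52+26-17=61; pred: 17+26-3=40
Step 2: prey: 61+30-48=43; pred: 40+73-8=105
Step 3: prey: 43+21-90=0; pred: 105+135-21=219
Step 4: prey: 0+0-0=0; pred: 219+0-43=176
Step 5: prey: 0+0-0=0; pred: 176+0-35=141
Step 6: prey: 0+0-0=0; pred: 141+0-28=113
Step 7: prey: 0+0-0=0; pred: 113+0-22=91
Step 8: prey: 0+0-0=0; pred: 91+0-18=73
Max prey = 61 at step 1

Answer: 61 1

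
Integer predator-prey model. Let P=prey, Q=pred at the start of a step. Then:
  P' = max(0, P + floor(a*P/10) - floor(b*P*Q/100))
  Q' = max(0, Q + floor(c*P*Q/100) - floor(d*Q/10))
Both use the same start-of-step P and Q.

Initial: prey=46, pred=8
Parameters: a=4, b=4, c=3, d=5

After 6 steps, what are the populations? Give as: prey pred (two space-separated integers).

Step 1: prey: 46+18-14=50; pred: 8+11-4=15
Step 2: prey: 50+20-30=40; pred: 15+22-7=30
Step 3: prey: 40+16-48=8; pred: 30+36-15=51
Step 4: prey: 8+3-16=0; pred: 51+12-25=38
Step 5: prey: 0+0-0=0; pred: 38+0-19=19
Step 6: prey: 0+0-0=0; pred: 19+0-9=10

Answer: 0 10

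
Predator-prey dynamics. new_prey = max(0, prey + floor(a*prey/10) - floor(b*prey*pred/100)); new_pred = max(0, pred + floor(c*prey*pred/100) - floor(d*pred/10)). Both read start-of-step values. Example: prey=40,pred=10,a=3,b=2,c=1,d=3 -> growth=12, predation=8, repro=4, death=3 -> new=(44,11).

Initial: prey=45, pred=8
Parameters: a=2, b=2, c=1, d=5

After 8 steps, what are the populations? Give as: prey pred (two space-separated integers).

Answer: 68 10

Derivation:
Step 1: prey: 45+9-7=47; pred: 8+3-4=7
Step 2: prey: 47+9-6=50; pred: 7+3-3=7
Step 3: prey: 50+10-7=53; pred: 7+3-3=7
Step 4: prey: 53+10-7=56; pred: 7+3-3=7
Step 5: prey: 56+11-7=60; pred: 7+3-3=7
Step 6: prey: 60+12-8=64; pred: 7+4-3=8
Step 7: prey: 64+12-10=66; pred: 8+5-4=9
Step 8: prey: 66+13-11=68; pred: 9+5-4=10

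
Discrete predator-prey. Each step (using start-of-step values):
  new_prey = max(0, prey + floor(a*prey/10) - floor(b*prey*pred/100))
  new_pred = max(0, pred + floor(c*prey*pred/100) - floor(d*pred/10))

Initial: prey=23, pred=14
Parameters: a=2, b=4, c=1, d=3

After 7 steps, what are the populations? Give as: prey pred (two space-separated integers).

Step 1: prey: 23+4-12=15; pred: 14+3-4=13
Step 2: prey: 15+3-7=11; pred: 13+1-3=11
Step 3: prey: 11+2-4=9; pred: 11+1-3=9
Step 4: prey: 9+1-3=7; pred: 9+0-2=7
Step 5: prey: 7+1-1=7; pred: 7+0-2=5
Step 6: prey: 7+1-1=7; pred: 5+0-1=4
Step 7: prey: 7+1-1=7; pred: 4+0-1=3

Answer: 7 3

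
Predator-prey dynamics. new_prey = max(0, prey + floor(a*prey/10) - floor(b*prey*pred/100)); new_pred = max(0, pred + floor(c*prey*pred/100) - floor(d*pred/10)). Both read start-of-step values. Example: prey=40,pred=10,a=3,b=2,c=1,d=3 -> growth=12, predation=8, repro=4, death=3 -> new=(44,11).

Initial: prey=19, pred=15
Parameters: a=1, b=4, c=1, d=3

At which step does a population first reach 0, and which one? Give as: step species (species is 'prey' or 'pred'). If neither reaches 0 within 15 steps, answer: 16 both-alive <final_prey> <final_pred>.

Step 1: prey: 19+1-11=9; pred: 15+2-4=13
Step 2: prey: 9+0-4=5; pred: 13+1-3=11
Step 3: prey: 5+0-2=3; pred: 11+0-3=8
Step 4: prey: 3+0-0=3; pred: 8+0-2=6
Step 5: prey: 3+0-0=3; pred: 6+0-1=5
Step 6: prey: 3+0-0=3; pred: 5+0-1=4
Step 7: prey: 3+0-0=3; pred: 4+0-1=3
Step 8: prey: 3+0-0=3; pred: 3+0-0=3
Steps 9-15: state stable at prey=3, pred=3 (no change)
No extinction within 15 steps

Answer: 16 both-alive 3 3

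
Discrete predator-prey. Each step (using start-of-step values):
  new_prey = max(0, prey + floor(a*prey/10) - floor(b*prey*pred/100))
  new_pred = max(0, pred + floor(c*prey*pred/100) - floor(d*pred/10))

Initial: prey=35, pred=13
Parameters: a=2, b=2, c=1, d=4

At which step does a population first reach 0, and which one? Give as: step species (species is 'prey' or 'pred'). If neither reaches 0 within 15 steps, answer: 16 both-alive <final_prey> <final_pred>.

Step 1: prey: 35+7-9=33; pred: 13+4-5=12
Step 2: prey: 33+6-7=32; pred: 12+3-4=11
Step 3: prey: 32+6-7=31; pred: 11+3-4=10
Step 4: prey: 31+6-6=31; pred: 10+3-4=9
Step 5: prey: 31+6-5=32; pred: 9+2-3=8
Step 6: prey: 32+6-5=33; pred: 8+2-3=7
Step 7: prey: 33+6-4=35; pred: 7+2-2=7
Step 8: prey: 35+7-4=38; pred: 7+2-2=7
Step 9: prey: 38+7-5=40; pred: 7+2-2=7
Step 10: prey: 40+8-5=43; pred: 7+2-2=7
Step 11: prey: 43+8-6=45; pred: 7+3-2=8
Step 12: prey: 45+9-7=47; pred: 8+3-3=8
Step 13: prey: 47+9-7=49; pred: 8+3-3=8
Step 14: prey: 49+9-7=51; pred: 8+3-3=8
Step 15: prey: 51+10-8=53; pred: 8+4-3=9
No extinction within 15 steps

Answer: 16 both-alive 53 9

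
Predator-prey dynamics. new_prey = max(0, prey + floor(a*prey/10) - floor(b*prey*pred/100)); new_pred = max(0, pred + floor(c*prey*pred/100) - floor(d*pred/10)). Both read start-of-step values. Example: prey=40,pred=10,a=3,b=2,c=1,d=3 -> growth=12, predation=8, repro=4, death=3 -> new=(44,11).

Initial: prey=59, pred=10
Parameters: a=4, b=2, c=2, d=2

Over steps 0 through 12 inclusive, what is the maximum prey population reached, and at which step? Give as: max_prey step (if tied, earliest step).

Answer: 73 2

Derivation:
Step 1: prey: 59+23-11=71; pred: 10+11-2=19
Step 2: prey: 71+28-26=73; pred: 19+26-3=42
Step 3: prey: 73+29-61=41; pred: 42+61-8=95
Step 4: prey: 41+16-77=0; pred: 95+77-19=153
Step 5: prey: 0+0-0=0; pred: 153+0-30=123
Step 6: prey: 0+0-0=0; pred: 123+0-24=99
Step 7: prey: 0+0-0=0; pred: 99+0-19=80
Step 8: prey: 0+0-0=0; pred: 80+0-16=64
Step 9: prey: 0+0-0=0; pred: 64+0-12=52
Step 10: prey: 0+0-0=0; pred: 52+0-10=42
Step 11: prey: 0+0-0=0; pred: 42+0-8=34
Step 12: prey: 0+0-0=0; pred: 34+0-6=28
Max prey = 73 at step 2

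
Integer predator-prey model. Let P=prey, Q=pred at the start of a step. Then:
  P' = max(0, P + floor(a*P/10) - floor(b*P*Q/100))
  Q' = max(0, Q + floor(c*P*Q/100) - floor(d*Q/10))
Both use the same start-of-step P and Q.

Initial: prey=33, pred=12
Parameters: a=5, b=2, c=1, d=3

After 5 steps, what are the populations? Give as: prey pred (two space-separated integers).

Step 1: prey: 33+16-7=42; pred: 12+3-3=12
Step 2: prey: 42+21-10=53; pred: 12+5-3=14
Step 3: prey: 53+26-14=65; pred: 14+7-4=17
Step 4: prey: 65+32-22=75; pred: 17+11-5=23
Step 5: prey: 75+37-34=78; pred: 23+17-6=34

Answer: 78 34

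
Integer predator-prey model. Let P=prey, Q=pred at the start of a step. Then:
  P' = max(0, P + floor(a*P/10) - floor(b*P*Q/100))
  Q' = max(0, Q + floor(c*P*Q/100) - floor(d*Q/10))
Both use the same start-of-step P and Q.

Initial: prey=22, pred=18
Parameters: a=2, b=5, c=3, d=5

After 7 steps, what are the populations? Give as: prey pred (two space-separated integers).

Answer: 1 1

Derivation:
Step 1: prey: 22+4-19=7; pred: 18+11-9=20
Step 2: prey: 7+1-7=1; pred: 20+4-10=14
Step 3: prey: 1+0-0=1; pred: 14+0-7=7
Step 4: prey: 1+0-0=1; pred: 7+0-3=4
Step 5: prey: 1+0-0=1; pred: 4+0-2=2
Step 6: prey: 1+0-0=1; pred: 2+0-1=1
Step 7: prey: 1+0-0=1; pred: 1+0-0=1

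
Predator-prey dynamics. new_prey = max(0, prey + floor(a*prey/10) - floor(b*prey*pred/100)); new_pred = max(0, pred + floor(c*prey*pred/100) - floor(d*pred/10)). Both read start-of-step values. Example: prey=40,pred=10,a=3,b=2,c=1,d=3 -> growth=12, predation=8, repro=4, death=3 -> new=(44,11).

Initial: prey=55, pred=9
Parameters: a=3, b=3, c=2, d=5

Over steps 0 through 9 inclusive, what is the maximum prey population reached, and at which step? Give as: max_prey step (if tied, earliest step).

Answer: 57 1

Derivation:
Step 1: prey: 55+16-14=57; pred: 9+9-4=14
Step 2: prey: 57+17-23=51; pred: 14+15-7=22
Step 3: prey: 51+15-33=33; pred: 22+22-11=33
Step 4: prey: 33+9-32=10; pred: 33+21-16=38
Step 5: prey: 10+3-11=2; pred: 38+7-19=26
Step 6: prey: 2+0-1=1; pred: 26+1-13=14
Step 7: prey: 1+0-0=1; pred: 14+0-7=7
Step 8: prey: 1+0-0=1; pred: 7+0-3=4
Step 9: prey: 1+0-0=1; pred: 4+0-2=2
Max prey = 57 at step 1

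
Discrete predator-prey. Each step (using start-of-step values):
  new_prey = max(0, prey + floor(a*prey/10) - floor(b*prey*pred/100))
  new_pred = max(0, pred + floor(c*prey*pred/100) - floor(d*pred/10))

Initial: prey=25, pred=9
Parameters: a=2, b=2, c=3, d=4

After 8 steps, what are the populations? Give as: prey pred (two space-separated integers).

Answer: 3 16

Derivation:
Step 1: prey: 25+5-4=26; pred: 9+6-3=12
Step 2: prey: 26+5-6=25; pred: 12+9-4=17
Step 3: prey: 25+5-8=22; pred: 17+12-6=23
Step 4: prey: 22+4-10=16; pred: 23+15-9=29
Step 5: prey: 16+3-9=10; pred: 29+13-11=31
Step 6: prey: 10+2-6=6; pred: 31+9-12=28
Step 7: prey: 6+1-3=4; pred: 28+5-11=22
Step 8: prey: 4+0-1=3; pred: 22+2-8=16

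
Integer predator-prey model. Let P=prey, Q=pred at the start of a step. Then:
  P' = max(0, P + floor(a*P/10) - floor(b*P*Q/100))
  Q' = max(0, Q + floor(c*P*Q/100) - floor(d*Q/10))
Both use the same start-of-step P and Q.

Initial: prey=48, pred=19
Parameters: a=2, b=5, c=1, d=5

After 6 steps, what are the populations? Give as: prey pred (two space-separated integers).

Step 1: prey: 48+9-45=12; pred: 19+9-9=19
Step 2: prey: 12+2-11=3; pred: 19+2-9=12
Step 3: prey: 3+0-1=2; pred: 12+0-6=6
Step 4: prey: 2+0-0=2; pred: 6+0-3=3
Step 5: prey: 2+0-0=2; pred: 3+0-1=2
Step 6: prey: 2+0-0=2; pred: 2+0-1=1

Answer: 2 1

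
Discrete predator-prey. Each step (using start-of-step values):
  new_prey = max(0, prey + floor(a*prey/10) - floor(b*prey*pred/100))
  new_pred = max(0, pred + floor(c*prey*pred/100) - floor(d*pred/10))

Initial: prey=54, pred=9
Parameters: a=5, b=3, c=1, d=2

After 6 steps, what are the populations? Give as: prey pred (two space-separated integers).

Step 1: prey: 54+27-14=67; pred: 9+4-1=12
Step 2: prey: 67+33-24=76; pred: 12+8-2=18
Step 3: prey: 76+38-41=73; pred: 18+13-3=28
Step 4: prey: 73+36-61=48; pred: 28+20-5=43
Step 5: prey: 48+24-61=11; pred: 43+20-8=55
Step 6: prey: 11+5-18=0; pred: 55+6-11=50

Answer: 0 50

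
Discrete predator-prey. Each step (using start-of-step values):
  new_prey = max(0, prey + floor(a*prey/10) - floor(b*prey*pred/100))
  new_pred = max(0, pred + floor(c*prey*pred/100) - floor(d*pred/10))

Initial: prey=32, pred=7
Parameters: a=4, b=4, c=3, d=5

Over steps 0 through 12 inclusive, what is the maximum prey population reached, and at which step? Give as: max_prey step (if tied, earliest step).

Answer: 36 1

Derivation:
Step 1: prey: 32+12-8=36; pred: 7+6-3=10
Step 2: prey: 36+14-14=36; pred: 10+10-5=15
Step 3: prey: 36+14-21=29; pred: 15+16-7=24
Step 4: prey: 29+11-27=13; pred: 24+20-12=32
Step 5: prey: 13+5-16=2; pred: 32+12-16=28
Step 6: prey: 2+0-2=0; pred: 28+1-14=15
Step 7: prey: 0+0-0=0; pred: 15+0-7=8
Step 8: prey: 0+0-0=0; pred: 8+0-4=4
Step 9: prey: 0+0-0=0; pred: 4+0-2=2
Step 10: prey: 0+0-0=0; pred: 2+0-1=1
Step 11: prey: 0+0-0=0; pred: 1+0-0=1
Step 12: prey: 0+0-0=0; pred: 1+0-0=1
Max prey = 36 at step 1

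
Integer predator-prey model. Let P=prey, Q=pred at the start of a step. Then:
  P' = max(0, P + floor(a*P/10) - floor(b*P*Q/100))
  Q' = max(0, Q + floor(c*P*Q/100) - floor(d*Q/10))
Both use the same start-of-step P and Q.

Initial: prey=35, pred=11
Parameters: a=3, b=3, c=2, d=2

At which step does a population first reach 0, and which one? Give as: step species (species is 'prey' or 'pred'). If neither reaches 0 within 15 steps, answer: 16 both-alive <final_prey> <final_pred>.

Answer: 16 both-alive 1 5

Derivation:
Step 1: prey: 35+10-11=34; pred: 11+7-2=16
Step 2: prey: 34+10-16=28; pred: 16+10-3=23
Step 3: prey: 28+8-19=17; pred: 23+12-4=31
Step 4: prey: 17+5-15=7; pred: 31+10-6=35
Step 5: prey: 7+2-7=2; pred: 35+4-7=32
Step 6: prey: 2+0-1=1; pred: 32+1-6=27
Step 7: prey: 1+0-0=1; pred: 27+0-5=22
Step 8: prey: 1+0-0=1; pred: 22+0-4=18
Step 9: prey: 1+0-0=1; pred: 18+0-3=15
Step 10: prey: 1+0-0=1; pred: 15+0-3=12
Step 11: prey: 1+0-0=1; pred: 12+0-2=10
Step 12: prey: 1+0-0=1; pred: 10+0-2=8
Step 13: prey: 1+0-0=1; pred: 8+0-1=7
Step 14: prey: 1+0-0=1; pred: 7+0-1=6
Step 15: prey: 1+0-0=1; pred: 6+0-1=5
No extinction within 15 steps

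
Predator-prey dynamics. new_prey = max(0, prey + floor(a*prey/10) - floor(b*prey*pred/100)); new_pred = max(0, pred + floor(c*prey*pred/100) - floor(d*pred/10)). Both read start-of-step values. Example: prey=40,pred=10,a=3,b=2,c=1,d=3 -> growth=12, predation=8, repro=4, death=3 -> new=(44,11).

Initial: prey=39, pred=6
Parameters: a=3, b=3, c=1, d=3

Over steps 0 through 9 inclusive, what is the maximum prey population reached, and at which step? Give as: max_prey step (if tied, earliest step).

Step 1: prey: 39+11-7=43; pred: 6+2-1=7
Step 2: prey: 43+12-9=46; pred: 7+3-2=8
Step 3: prey: 46+13-11=48; pred: 8+3-2=9
Step 4: prey: 48+14-12=50; pred: 9+4-2=11
Step 5: prey: 50+15-16=49; pred: 11+5-3=13
Step 6: prey: 49+14-19=44; pred: 13+6-3=16
Step 7: prey: 44+13-21=36; pred: 16+7-4=19
Step 8: prey: 36+10-20=26; pred: 19+6-5=20
Step 9: prey: 26+7-15=18; pred: 20+5-6=19
Max prey = 50 at step 4

Answer: 50 4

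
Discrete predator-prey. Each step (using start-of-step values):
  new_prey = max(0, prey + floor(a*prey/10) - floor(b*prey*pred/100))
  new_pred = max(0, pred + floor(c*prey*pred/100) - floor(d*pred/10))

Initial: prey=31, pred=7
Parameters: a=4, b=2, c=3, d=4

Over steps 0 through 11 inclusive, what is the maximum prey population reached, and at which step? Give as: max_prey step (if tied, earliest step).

Step 1: prey: 31+12-4=39; pred: 7+6-2=11
Step 2: prey: 39+15-8=46; pred: 11+12-4=19
Step 3: prey: 46+18-17=47; pred: 19+26-7=38
Step 4: prey: 47+18-35=30; pred: 38+53-15=76
Step 5: prey: 30+12-45=0; pred: 76+68-30=114
Step 6: prey: 0+0-0=0; pred: 114+0-45=69
Step 7: prey: 0+0-0=0; pred: 69+0-27=42
Step 8: prey: 0+0-0=0; pred: 42+0-16=26
Step 9: prey: 0+0-0=0; pred: 26+0-10=16
Step 10: prey: 0+0-0=0; pred: 16+0-6=10
Step 11: prey: 0+0-0=0; pred: 10+0-4=6
Max prey = 47 at step 3

Answer: 47 3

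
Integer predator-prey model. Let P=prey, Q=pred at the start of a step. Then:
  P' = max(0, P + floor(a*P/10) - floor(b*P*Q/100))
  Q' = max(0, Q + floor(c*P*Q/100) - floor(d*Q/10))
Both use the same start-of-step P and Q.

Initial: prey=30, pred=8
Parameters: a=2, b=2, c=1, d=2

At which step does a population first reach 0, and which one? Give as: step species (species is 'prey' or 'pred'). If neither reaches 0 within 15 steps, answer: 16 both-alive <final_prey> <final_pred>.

Answer: 16 both-alive 10 12

Derivation:
Step 1: prey: 30+6-4=32; pred: 8+2-1=9
Step 2: prey: 32+6-5=33; pred: 9+2-1=10
Step 3: prey: 33+6-6=33; pred: 10+3-2=11
Step 4: prey: 33+6-7=32; pred: 11+3-2=12
Step 5: prey: 32+6-7=31; pred: 12+3-2=13
Step 6: prey: 31+6-8=29; pred: 13+4-2=15
Step 7: prey: 29+5-8=26; pred: 15+4-3=16
Step 8: prey: 26+5-8=23; pred: 16+4-3=17
Step 9: prey: 23+4-7=20; pred: 17+3-3=17
Step 10: prey: 20+4-6=18; pred: 17+3-3=17
Step 11: prey: 18+3-6=15; pred: 17+3-3=17
Step 12: prey: 15+3-5=13; pred: 17+2-3=16
Step 13: prey: 13+2-4=11; pred: 16+2-3=15
Step 14: prey: 11+2-3=10; pred: 15+1-3=13
Step 15: prey: 10+2-2=10; pred: 13+1-2=12
No extinction within 15 steps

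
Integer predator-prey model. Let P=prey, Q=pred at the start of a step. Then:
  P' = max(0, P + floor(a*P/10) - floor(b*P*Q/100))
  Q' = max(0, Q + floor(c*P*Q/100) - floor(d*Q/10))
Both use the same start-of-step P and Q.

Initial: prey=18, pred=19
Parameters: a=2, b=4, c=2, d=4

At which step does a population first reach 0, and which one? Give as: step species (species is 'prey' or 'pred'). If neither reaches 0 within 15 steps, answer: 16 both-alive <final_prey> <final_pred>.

Step 1: prey: 18+3-13=8; pred: 19+6-7=18
Step 2: prey: 8+1-5=4; pred: 18+2-7=13
Step 3: prey: 4+0-2=2; pred: 13+1-5=9
Step 4: prey: 2+0-0=2; pred: 9+0-3=6
Step 5: prey: 2+0-0=2; pred: 6+0-2=4
Step 6: prey: 2+0-0=2; pred: 4+0-1=3
Step 7: prey: 2+0-0=2; pred: 3+0-1=2
Step 8: prey: 2+0-0=2; pred: 2+0-0=2
Steps 9-15: state stable at prey=2, pred=2 (no change)
No extinction within 15 steps

Answer: 16 both-alive 2 2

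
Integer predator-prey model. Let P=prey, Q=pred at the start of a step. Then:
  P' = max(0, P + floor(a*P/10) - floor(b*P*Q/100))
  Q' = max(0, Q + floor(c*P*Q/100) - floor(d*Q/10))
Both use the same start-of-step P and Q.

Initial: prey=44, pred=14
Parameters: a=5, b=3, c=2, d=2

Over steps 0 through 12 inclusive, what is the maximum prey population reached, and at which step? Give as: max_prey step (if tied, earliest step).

Step 1: prey: 44+22-18=48; pred: 14+12-2=24
Step 2: prey: 48+24-34=38; pred: 24+23-4=43
Step 3: prey: 38+19-49=8; pred: 43+32-8=67
Step 4: prey: 8+4-16=0; pred: 67+10-13=64
Step 5: prey: 0+0-0=0; pred: 64+0-12=52
Step 6: prey: 0+0-0=0; pred: 52+0-10=42
Step 7: prey: 0+0-0=0; pred: 42+0-8=34
Step 8: prey: 0+0-0=0; pred: 34+0-6=28
Step 9: prey: 0+0-0=0; pred: 28+0-5=23
Step 10: prey: 0+0-0=0; pred: 23+0-4=19
Step 11: prey: 0+0-0=0; pred: 19+0-3=16
Step 12: prey: 0+0-0=0; pred: 16+0-3=13
Max prey = 48 at step 1

Answer: 48 1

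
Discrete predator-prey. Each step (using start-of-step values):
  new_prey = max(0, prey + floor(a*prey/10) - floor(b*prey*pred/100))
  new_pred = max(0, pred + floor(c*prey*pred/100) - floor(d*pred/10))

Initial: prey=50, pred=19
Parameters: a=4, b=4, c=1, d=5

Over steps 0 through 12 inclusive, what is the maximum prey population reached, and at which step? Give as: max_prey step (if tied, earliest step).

Answer: 117 12

Derivation:
Step 1: prey: 50+20-38=32; pred: 19+9-9=19
Step 2: prey: 32+12-24=20; pred: 19+6-9=16
Step 3: prey: 20+8-12=16; pred: 16+3-8=11
Step 4: prey: 16+6-7=15; pred: 11+1-5=7
Step 5: prey: 15+6-4=17; pred: 7+1-3=5
Step 6: prey: 17+6-3=20; pred: 5+0-2=3
Step 7: prey: 20+8-2=26; pred: 3+0-1=2
Step 8: prey: 26+10-2=34; pred: 2+0-1=1
Step 9: prey: 34+13-1=46; pred: 1+0-0=1
Step 10: prey: 46+18-1=63; pred: 1+0-0=1
Step 11: prey: 63+25-2=86; pred: 1+0-0=1
Step 12: prey: 86+34-3=117; pred: 1+0-0=1
Max prey = 117 at step 12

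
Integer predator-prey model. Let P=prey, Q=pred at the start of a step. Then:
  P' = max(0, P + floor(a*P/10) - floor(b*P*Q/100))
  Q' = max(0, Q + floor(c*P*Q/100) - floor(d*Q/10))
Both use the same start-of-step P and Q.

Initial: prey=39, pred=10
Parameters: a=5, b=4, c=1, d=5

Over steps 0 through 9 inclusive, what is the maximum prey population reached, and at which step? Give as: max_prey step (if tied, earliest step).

Answer: 99 6

Derivation:
Step 1: prey: 39+19-15=43; pred: 10+3-5=8
Step 2: prey: 43+21-13=51; pred: 8+3-4=7
Step 3: prey: 51+25-14=62; pred: 7+3-3=7
Step 4: prey: 62+31-17=76; pred: 7+4-3=8
Step 5: prey: 76+38-24=90; pred: 8+6-4=10
Step 6: prey: 90+45-36=99; pred: 10+9-5=14
Step 7: prey: 99+49-55=93; pred: 14+13-7=20
Step 8: prey: 93+46-74=65; pred: 20+18-10=28
Step 9: prey: 65+32-72=25; pred: 28+18-14=32
Max prey = 99 at step 6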